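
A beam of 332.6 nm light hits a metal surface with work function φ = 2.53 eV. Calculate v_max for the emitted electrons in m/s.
6.4909e+05 m/s

First, find the maximum kinetic energy:
E_photon = hc/λ = 3.7277 eV
KE_max = E_photon - φ = 3.7277 - 2.53 = 1.1977 eV

Convert to Joules: KE_max = 1.1977 × 1.602×10⁻¹⁹ J = 1.9190e-19 J

Then use KE = ½mv² to find velocity:
v = √(2·KE/m) = √(2 × 1.9190e-19 J / 9.109e-31 kg)
v = 6.4909e+05 m/s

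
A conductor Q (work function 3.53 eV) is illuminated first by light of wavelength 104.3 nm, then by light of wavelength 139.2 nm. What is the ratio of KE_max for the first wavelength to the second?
1.5543

Using Einstein's equation: KE_max = hc/λ - φ

For λ₁ = 104.3 nm:
E₁ = hc/λ₁ = 11.8873 eV
KE₁ = E₁ - φ = 11.8873 - 3.53 = 8.3573 eV

For λ₂ = 139.2 nm:
E₂ = hc/λ₂ = 8.9069 eV
KE₂ = E₂ - φ = 8.9069 - 3.53 = 5.3769 eV

Ratio: KE₁/KE₂ = 8.3573/5.3769 = 1.5543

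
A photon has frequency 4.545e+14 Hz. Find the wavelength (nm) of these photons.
659.61 nm

Using the wave equation: c = fλ

Solving for wavelength:
λ = c/f = (3×10⁸ m/s) / (4.545e+14 Hz)
λ = 659.61 nm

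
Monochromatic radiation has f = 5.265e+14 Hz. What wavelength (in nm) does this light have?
569.41 nm

Using the wave equation: c = fλ

Solving for wavelength:
λ = c/f = (3×10⁸ m/s) / (5.265e+14 Hz)
λ = 569.41 nm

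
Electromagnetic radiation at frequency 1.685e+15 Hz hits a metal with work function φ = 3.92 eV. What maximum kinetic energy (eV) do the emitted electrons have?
3.0486 eV

Using Einstein's photoelectric equation: KE_max = hf - φ

First, calculate the photon energy:
E_photon = hf = (6.626×10⁻³⁴ J·s)(1.685e+15 Hz)
E_photon = 6.9686 eV

Then, the maximum kinetic energy:
KE_max = E_photon - φ = 6.9686 eV - 3.92 eV = 3.0486 eV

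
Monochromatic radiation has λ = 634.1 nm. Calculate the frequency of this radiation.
4.7278e+14 Hz

Using the wave equation: c = fλ

Solving for frequency:
f = c/λ = (3×10⁸ m/s) / (634.1×10⁻⁹ m)
f = 4.7278e+14 Hz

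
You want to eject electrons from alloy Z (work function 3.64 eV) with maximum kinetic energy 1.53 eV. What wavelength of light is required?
239.81 nm

From Einstein's equation: KE_max = hc/λ - φ

Rearranging for λ:
hc/λ = KE_max + φ
λ = hc/(KE_max + φ)

Required photon energy:
E_photon = KE_max + φ = 1.53 + 3.64 = 5.17 eV

Required wavelength:
λ = hc/E_photon = (6.626×10⁻³⁴)(3×10⁸) / (5.17 × 1.602×10⁻¹⁹)
λ = 239.81 nm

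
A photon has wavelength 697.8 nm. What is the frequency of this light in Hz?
4.2963e+14 Hz

Using the wave equation: c = fλ

Solving for frequency:
f = c/λ = (3×10⁸ m/s) / (697.8×10⁻⁹ m)
f = 4.2963e+14 Hz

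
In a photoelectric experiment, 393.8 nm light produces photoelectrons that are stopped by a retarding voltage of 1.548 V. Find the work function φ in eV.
1.60 eV

The stopping potential gives the maximum kinetic energy: KE_max = eV_s = 1.548 eV

From Einstein's photoelectric equation: KE_max = hc/λ - φ
Rearranging: φ = hc/λ - KE_max

Calculate photon energy:
E_photon = hc/λ = (6.626×10⁻³⁴ J·s)(3×10⁸ m/s) / (393.8×10⁻⁹ m) = 3.1484 eV

Therefore:
φ = 3.1484 - 1.548 = 1.60 eV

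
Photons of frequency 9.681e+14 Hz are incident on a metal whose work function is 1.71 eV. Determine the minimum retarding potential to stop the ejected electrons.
2.2937 V

The stopping potential V_s satisfies: eV_s = KE_max

First, find KE_max using Einstein's equation:
E_photon = hf = (6.626×10⁻³⁴ J·s)(9.681e+14 Hz) = 4.0037 eV
KE_max = E_photon - φ = 4.0037 - 1.71 = 2.2937 eV

Since eV_s = KE_max:
V_s = KE_max/e = 2.2937 V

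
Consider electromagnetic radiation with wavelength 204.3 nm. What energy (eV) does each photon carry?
6.0687 eV

Using E = hf = hc/λ:

E = hc/λ = (6.626×10⁻³⁴ J·s)(3×10⁸ m/s) / (204.3×10⁻⁹ m)
E = 6.0687 eV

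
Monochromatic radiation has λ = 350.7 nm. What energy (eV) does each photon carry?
3.5353 eV

Using E = hf = hc/λ:

E = hc/λ = (6.626×10⁻³⁴ J·s)(3×10⁸ m/s) / (350.7×10⁻⁹ m)
E = 3.5353 eV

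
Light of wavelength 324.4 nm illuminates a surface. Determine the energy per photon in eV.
3.8220 eV

Using E = hf = hc/λ:

E = hc/λ = (6.626×10⁻³⁴ J·s)(3×10⁸ m/s) / (324.4×10⁻⁹ m)
E = 3.8220 eV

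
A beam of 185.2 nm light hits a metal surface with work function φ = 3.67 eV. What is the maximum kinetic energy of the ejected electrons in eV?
3.0246 eV

Using Einstein's photoelectric equation: KE_max = hf - φ = hc/λ - φ

First, calculate the photon energy:
E_photon = hc/λ = (6.626×10⁻³⁴ J·s)(3×10⁸ m/s) / (185.2×10⁻⁹ m)
E_photon = 6.6946 eV

Then, the maximum kinetic energy:
KE_max = E_photon - φ = 6.6946 eV - 3.67 eV = 3.0246 eV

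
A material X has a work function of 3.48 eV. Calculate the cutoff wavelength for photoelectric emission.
356.28 nm

The threshold wavelength is when the photon energy equals the work function:
hc/λ₀ = φ

Solving for λ₀:
λ₀ = hc/φ = (6.626×10⁻³⁴ J·s)(3×10⁸ m/s) / (3.48 eV × 1.602×10⁻¹⁹ J/eV)
λ₀ = 356.28 nm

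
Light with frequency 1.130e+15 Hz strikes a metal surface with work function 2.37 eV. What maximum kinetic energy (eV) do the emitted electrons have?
2.3033 eV

Using Einstein's photoelectric equation: KE_max = hf - φ

First, calculate the photon energy:
E_photon = hf = (6.626×10⁻³⁴ J·s)(1.130e+15 Hz)
E_photon = 4.6733 eV

Then, the maximum kinetic energy:
KE_max = E_photon - φ = 4.6733 eV - 2.37 eV = 2.3033 eV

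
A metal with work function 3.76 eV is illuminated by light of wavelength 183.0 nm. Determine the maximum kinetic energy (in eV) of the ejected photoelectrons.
3.0151 eV

Using Einstein's photoelectric equation: KE_max = hf - φ = hc/λ - φ

First, calculate the photon energy:
E_photon = hc/λ = (6.626×10⁻³⁴ J·s)(3×10⁸ m/s) / (183.0×10⁻⁹ m)
E_photon = 6.7751 eV

Then, the maximum kinetic energy:
KE_max = E_photon - φ = 6.7751 eV - 3.76 eV = 3.0151 eV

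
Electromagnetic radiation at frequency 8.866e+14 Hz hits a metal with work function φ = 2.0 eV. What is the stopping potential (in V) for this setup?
1.6667 V

The stopping potential V_s satisfies: eV_s = KE_max

First, find KE_max using Einstein's equation:
E_photon = hf = (6.626×10⁻³⁴ J·s)(8.866e+14 Hz) = 3.6667 eV
KE_max = E_photon - φ = 3.6667 - 2.0 = 1.6667 eV

Since eV_s = KE_max:
V_s = KE_max/e = 1.6667 V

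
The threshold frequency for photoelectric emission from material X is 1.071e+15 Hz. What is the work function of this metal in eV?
4.43 eV

At the threshold frequency, photon energy equals work function:
φ = hf₀

Calculating:
φ = (6.626×10⁻³⁴ J·s)(1.071e+15 Hz)
φ = 4.43 eV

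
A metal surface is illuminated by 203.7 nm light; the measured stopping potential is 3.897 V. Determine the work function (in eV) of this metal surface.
2.19 eV

The stopping potential gives the maximum kinetic energy: KE_max = eV_s = 3.897 eV

From Einstein's photoelectric equation: KE_max = hc/λ - φ
Rearranging: φ = hc/λ - KE_max

Calculate photon energy:
E_photon = hc/λ = (6.626×10⁻³⁴ J·s)(3×10⁸ m/s) / (203.7×10⁻⁹ m) = 6.0866 eV

Therefore:
φ = 6.0866 - 3.897 = 2.19 eV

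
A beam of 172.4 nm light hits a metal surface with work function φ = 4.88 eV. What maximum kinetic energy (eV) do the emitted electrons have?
2.3117 eV

Using Einstein's photoelectric equation: KE_max = hf - φ = hc/λ - φ

First, calculate the photon energy:
E_photon = hc/λ = (6.626×10⁻³⁴ J·s)(3×10⁸ m/s) / (172.4×10⁻⁹ m)
E_photon = 7.1917 eV

Then, the maximum kinetic energy:
KE_max = E_photon - φ = 7.1917 eV - 4.88 eV = 2.3117 eV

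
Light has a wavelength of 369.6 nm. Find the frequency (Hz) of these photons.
8.1113e+14 Hz

Using the wave equation: c = fλ

Solving for frequency:
f = c/λ = (3×10⁸ m/s) / (369.6×10⁻⁹ m)
f = 8.1113e+14 Hz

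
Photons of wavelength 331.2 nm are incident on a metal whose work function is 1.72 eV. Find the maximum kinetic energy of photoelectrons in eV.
2.0235 eV

Using Einstein's photoelectric equation: KE_max = hf - φ = hc/λ - φ

First, calculate the photon energy:
E_photon = hc/λ = (6.626×10⁻³⁴ J·s)(3×10⁸ m/s) / (331.2×10⁻⁹ m)
E_photon = 3.7435 eV

Then, the maximum kinetic energy:
KE_max = E_photon - φ = 3.7435 eV - 1.72 eV = 2.0235 eV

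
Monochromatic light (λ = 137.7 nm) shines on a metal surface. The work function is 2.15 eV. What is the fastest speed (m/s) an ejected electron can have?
1.5527e+06 m/s

First, find the maximum kinetic energy:
E_photon = hc/λ = 9.0039 eV
KE_max = E_photon - φ = 9.0039 - 2.15 = 6.8539 eV

Convert to Joules: KE_max = 6.8539 × 1.602×10⁻¹⁹ J = 1.0981e-18 J

Then use KE = ½mv² to find velocity:
v = √(2·KE/m) = √(2 × 1.0981e-18 J / 9.109e-31 kg)
v = 1.5527e+06 m/s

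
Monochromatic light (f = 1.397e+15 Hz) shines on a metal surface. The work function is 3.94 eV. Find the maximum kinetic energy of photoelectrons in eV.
1.8375 eV

Using Einstein's photoelectric equation: KE_max = hf - φ

First, calculate the photon energy:
E_photon = hf = (6.626×10⁻³⁴ J·s)(1.397e+15 Hz)
E_photon = 5.7775 eV

Then, the maximum kinetic energy:
KE_max = E_photon - φ = 5.7775 eV - 3.94 eV = 1.8375 eV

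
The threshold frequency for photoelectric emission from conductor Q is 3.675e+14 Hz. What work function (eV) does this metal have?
1.52 eV

At the threshold frequency, photon energy equals work function:
φ = hf₀

Calculating:
φ = (6.626×10⁻³⁴ J·s)(3.675e+14 Hz)
φ = 1.52 eV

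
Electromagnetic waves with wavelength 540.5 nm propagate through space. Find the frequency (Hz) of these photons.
5.5466e+14 Hz

Using the wave equation: c = fλ

Solving for frequency:
f = c/λ = (3×10⁸ m/s) / (540.5×10⁻⁹ m)
f = 5.5466e+14 Hz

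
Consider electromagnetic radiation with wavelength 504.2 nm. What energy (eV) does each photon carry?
2.4590 eV

Using E = hf = hc/λ:

E = hc/λ = (6.626×10⁻³⁴ J·s)(3×10⁸ m/s) / (504.2×10⁻⁹ m)
E = 2.4590 eV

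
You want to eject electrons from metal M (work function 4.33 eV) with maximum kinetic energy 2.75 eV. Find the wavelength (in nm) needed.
175.12 nm

From Einstein's equation: KE_max = hc/λ - φ

Rearranging for λ:
hc/λ = KE_max + φ
λ = hc/(KE_max + φ)

Required photon energy:
E_photon = KE_max + φ = 2.75 + 4.33 = 7.08 eV

Required wavelength:
λ = hc/E_photon = (6.626×10⁻³⁴)(3×10⁸) / (7.08 × 1.602×10⁻¹⁹)
λ = 175.12 nm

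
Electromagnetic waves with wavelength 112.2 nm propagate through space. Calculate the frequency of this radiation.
2.6719e+15 Hz

Using the wave equation: c = fλ

Solving for frequency:
f = c/λ = (3×10⁸ m/s) / (112.2×10⁻⁹ m)
f = 2.6719e+15 Hz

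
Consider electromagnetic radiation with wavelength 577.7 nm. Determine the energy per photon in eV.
2.1462 eV

Using E = hf = hc/λ:

E = hc/λ = (6.626×10⁻³⁴ J·s)(3×10⁸ m/s) / (577.7×10⁻⁹ m)
E = 2.1462 eV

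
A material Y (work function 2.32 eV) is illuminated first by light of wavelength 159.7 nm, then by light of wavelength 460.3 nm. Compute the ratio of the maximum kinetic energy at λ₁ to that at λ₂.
14.5725

Using Einstein's equation: KE_max = hc/λ - φ

For λ₁ = 159.7 nm:
E₁ = hc/λ₁ = 7.7636 eV
KE₁ = E₁ - φ = 7.7636 - 2.32 = 5.4436 eV

For λ₂ = 460.3 nm:
E₂ = hc/λ₂ = 2.6936 eV
KE₂ = E₂ - φ = 2.6936 - 2.32 = 0.3736 eV

Ratio: KE₁/KE₂ = 5.4436/0.3736 = 14.5725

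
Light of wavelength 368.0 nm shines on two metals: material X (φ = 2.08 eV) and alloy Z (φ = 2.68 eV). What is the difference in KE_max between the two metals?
0.6000 eV

Using KE_max = hc/λ - φ for each metal:

Photon energy: E = hc/λ = 3.3691 eV

For material X (φ₁ = 2.08 eV):
KE₁ = E - φ₁ = 3.3691 - 2.08 = 1.2891 eV

For alloy Z (φ₂ = 2.68 eV):
KE₂ = E - φ₂ = 3.3691 - 2.68 = 0.6891 eV

Difference:
ΔKE = KE₁ - KE₂ = 1.2891 - 0.6891 = 0.6000 eV

Note: The difference equals the difference in work functions: 2.68 - 2.08 = 0.60 eV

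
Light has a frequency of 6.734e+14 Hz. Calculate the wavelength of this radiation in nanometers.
445.19 nm

Using the wave equation: c = fλ

Solving for wavelength:
λ = c/f = (3×10⁸ m/s) / (6.734e+14 Hz)
λ = 445.19 nm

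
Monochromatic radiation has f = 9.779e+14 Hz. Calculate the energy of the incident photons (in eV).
4.0443 eV

Using E = hf:

E = hf = (6.626×10⁻³⁴ J·s)(9.779e+14 Hz)
E = 4.0443 eV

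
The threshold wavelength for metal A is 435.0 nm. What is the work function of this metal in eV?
2.85 eV

At the threshold wavelength, photon energy equals work function:
φ = hc/λ₀

Calculating:
φ = (6.626×10⁻³⁴ J·s)(3×10⁸ m/s) / (435.0×10⁻⁹ m)
φ = 2.85 eV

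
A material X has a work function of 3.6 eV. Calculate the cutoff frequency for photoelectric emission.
8.7048e+14 Hz

The threshold frequency is when the photon energy equals the work function:
hf₀ = φ

Solving for f₀:
f₀ = φ/h = (3.6 eV × 1.602×10⁻¹⁹ J/eV) / (6.626×10⁻³⁴ J·s)
f₀ = 8.7048e+14 Hz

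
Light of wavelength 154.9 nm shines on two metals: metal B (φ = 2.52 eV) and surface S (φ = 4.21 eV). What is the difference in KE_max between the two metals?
1.6900 eV

Using KE_max = hc/λ - φ for each metal:

Photon energy: E = hc/λ = 8.0041 eV

For metal B (φ₁ = 2.52 eV):
KE₁ = E - φ₁ = 8.0041 - 2.52 = 5.4841 eV

For surface S (φ₂ = 4.21 eV):
KE₂ = E - φ₂ = 8.0041 - 4.21 = 3.7941 eV

Difference:
ΔKE = KE₁ - KE₂ = 5.4841 - 3.7941 = 1.6900 eV

Note: The difference equals the difference in work functions: 4.21 - 2.52 = 1.69 eV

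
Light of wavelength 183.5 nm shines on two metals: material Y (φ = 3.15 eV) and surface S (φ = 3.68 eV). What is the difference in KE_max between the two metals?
0.5300 eV

Using KE_max = hc/λ - φ for each metal:

Photon energy: E = hc/λ = 6.7566 eV

For material Y (φ₁ = 3.15 eV):
KE₁ = E - φ₁ = 6.7566 - 3.15 = 3.6066 eV

For surface S (φ₂ = 3.68 eV):
KE₂ = E - φ₂ = 6.7566 - 3.68 = 3.0766 eV

Difference:
ΔKE = KE₁ - KE₂ = 3.6066 - 3.0766 = 0.5300 eV

Note: The difference equals the difference in work functions: 3.68 - 3.15 = 0.53 eV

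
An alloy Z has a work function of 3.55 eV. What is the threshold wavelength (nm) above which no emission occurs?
349.25 nm

The threshold wavelength is when the photon energy equals the work function:
hc/λ₀ = φ

Solving for λ₀:
λ₀ = hc/φ = (6.626×10⁻³⁴ J·s)(3×10⁸ m/s) / (3.55 eV × 1.602×10⁻¹⁹ J/eV)
λ₀ = 349.25 nm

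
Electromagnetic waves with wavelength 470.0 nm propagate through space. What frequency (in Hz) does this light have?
6.3786e+14 Hz

Using the wave equation: c = fλ

Solving for frequency:
f = c/λ = (3×10⁸ m/s) / (470.0×10⁻⁹ m)
f = 6.3786e+14 Hz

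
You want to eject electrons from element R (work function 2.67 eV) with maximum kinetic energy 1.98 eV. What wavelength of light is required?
266.63 nm

From Einstein's equation: KE_max = hc/λ - φ

Rearranging for λ:
hc/λ = KE_max + φ
λ = hc/(KE_max + φ)

Required photon energy:
E_photon = KE_max + φ = 1.98 + 2.67 = 4.65 eV

Required wavelength:
λ = hc/E_photon = (6.626×10⁻³⁴)(3×10⁸) / (4.65 × 1.602×10⁻¹⁹)
λ = 266.63 nm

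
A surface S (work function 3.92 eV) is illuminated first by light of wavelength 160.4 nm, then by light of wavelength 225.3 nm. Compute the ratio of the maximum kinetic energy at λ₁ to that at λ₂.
2.4065

Using Einstein's equation: KE_max = hc/λ - φ

For λ₁ = 160.4 nm:
E₁ = hc/λ₁ = 7.7297 eV
KE₁ = E₁ - φ = 7.7297 - 3.92 = 3.8097 eV

For λ₂ = 225.3 nm:
E₂ = hc/λ₂ = 5.5031 eV
KE₂ = E₂ - φ = 5.5031 - 3.92 = 1.5831 eV

Ratio: KE₁/KE₂ = 3.8097/1.5831 = 2.4065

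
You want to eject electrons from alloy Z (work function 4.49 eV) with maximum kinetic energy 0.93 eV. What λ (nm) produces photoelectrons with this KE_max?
228.75 nm

From Einstein's equation: KE_max = hc/λ - φ

Rearranging for λ:
hc/λ = KE_max + φ
λ = hc/(KE_max + φ)

Required photon energy:
E_photon = KE_max + φ = 0.93 + 4.49 = 5.42 eV

Required wavelength:
λ = hc/E_photon = (6.626×10⁻³⁴)(3×10⁸) / (5.42 × 1.602×10⁻¹⁹)
λ = 228.75 nm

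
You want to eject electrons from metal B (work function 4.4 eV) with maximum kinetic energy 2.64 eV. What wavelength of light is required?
176.11 nm

From Einstein's equation: KE_max = hc/λ - φ

Rearranging for λ:
hc/λ = KE_max + φ
λ = hc/(KE_max + φ)

Required photon energy:
E_photon = KE_max + φ = 2.64 + 4.4 = 7.04 eV

Required wavelength:
λ = hc/E_photon = (6.626×10⁻³⁴)(3×10⁸) / (7.04 × 1.602×10⁻¹⁹)
λ = 176.11 nm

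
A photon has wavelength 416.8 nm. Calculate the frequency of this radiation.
7.1927e+14 Hz

Using the wave equation: c = fλ

Solving for frequency:
f = c/λ = (3×10⁸ m/s) / (416.8×10⁻⁹ m)
f = 7.1927e+14 Hz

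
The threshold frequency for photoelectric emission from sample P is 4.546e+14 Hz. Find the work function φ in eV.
1.88 eV

At the threshold frequency, photon energy equals work function:
φ = hf₀

Calculating:
φ = (6.626×10⁻³⁴ J·s)(4.546e+14 Hz)
φ = 1.88 eV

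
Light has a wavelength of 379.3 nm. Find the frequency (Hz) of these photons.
7.9038e+14 Hz

Using the wave equation: c = fλ

Solving for frequency:
f = c/λ = (3×10⁸ m/s) / (379.3×10⁻⁹ m)
f = 7.9038e+14 Hz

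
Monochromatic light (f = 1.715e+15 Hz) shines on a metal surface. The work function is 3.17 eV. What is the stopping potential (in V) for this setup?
3.9227 V

The stopping potential V_s satisfies: eV_s = KE_max

First, find KE_max using Einstein's equation:
E_photon = hf = (6.626×10⁻³⁴ J·s)(1.715e+15 Hz) = 7.0927 eV
KE_max = E_photon - φ = 7.0927 - 3.17 = 3.9227 eV

Since eV_s = KE_max:
V_s = KE_max/e = 3.9227 V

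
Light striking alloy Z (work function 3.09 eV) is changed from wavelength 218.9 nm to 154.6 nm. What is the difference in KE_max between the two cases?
2.3557 eV

Using Einstein's equation: KE_max = hc/λ - φ

For λ₁ = 218.9 nm:
KE₁ = hc/λ₁ - φ = 5.6640 - 3.09 = 2.5740 eV

For λ₂ = 154.6 nm:
KE₂ = hc/λ₂ - φ = 8.0197 - 3.09 = 4.9297 eV

Change in KE:
ΔKE = KE₂ - KE₁ = 4.9297 - 2.5740 = 2.3557 eV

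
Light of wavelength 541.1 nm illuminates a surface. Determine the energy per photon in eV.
2.2913 eV

Using E = hf = hc/λ:

E = hc/λ = (6.626×10⁻³⁴ J·s)(3×10⁸ m/s) / (541.1×10⁻⁹ m)
E = 2.2913 eV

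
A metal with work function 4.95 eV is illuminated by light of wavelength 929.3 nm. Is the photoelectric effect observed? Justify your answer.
No

For photoemission, the photon energy must exceed the work function.

Photon energy: E = hc/λ = 1.3342 eV
Work function: φ = 4.95 eV

Since E_photon (1.3342 eV) < φ (4.95 eV), photoemission will NOT occur.
The threshold wavelength is λ₀ = hc/φ = 250.5 nm.
Since 929.3 nm > 250.5 nm, the photons lack sufficient energy.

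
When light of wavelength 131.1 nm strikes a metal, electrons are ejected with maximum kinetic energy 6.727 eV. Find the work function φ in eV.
2.73 eV

From Einstein's photoelectric equation: KE_max = hf - φ = hc/λ - φ

Rearranging for φ:
φ = hc/λ - KE_max

Calculate photon energy:
E_photon = hc/λ = 9.4572 eV

Therefore:
φ = 9.4572 - 6.727 = 2.73 eV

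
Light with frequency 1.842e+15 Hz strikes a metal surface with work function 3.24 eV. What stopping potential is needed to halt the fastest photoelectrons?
4.3779 V

The stopping potential V_s satisfies: eV_s = KE_max

First, find KE_max using Einstein's equation:
E_photon = hf = (6.626×10⁻³⁴ J·s)(1.842e+15 Hz) = 7.6179 eV
KE_max = E_photon - φ = 7.6179 - 3.24 = 4.3779 eV

Since eV_s = KE_max:
V_s = KE_max/e = 4.3779 V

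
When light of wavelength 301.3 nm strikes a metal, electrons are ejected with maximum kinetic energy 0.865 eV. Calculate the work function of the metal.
3.25 eV

From Einstein's photoelectric equation: KE_max = hf - φ = hc/λ - φ

Rearranging for φ:
φ = hc/λ - KE_max

Calculate photon energy:
E_photon = hc/λ = 4.1150 eV

Therefore:
φ = 4.1150 - 0.865 = 3.25 eV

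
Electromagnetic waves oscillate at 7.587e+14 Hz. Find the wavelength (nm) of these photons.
395.14 nm

Using the wave equation: c = fλ

Solving for wavelength:
λ = c/f = (3×10⁸ m/s) / (7.587e+14 Hz)
λ = 395.14 nm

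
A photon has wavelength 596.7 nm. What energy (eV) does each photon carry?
2.0778 eV

Using E = hf = hc/λ:

E = hc/λ = (6.626×10⁻³⁴ J·s)(3×10⁸ m/s) / (596.7×10⁻⁹ m)
E = 2.0778 eV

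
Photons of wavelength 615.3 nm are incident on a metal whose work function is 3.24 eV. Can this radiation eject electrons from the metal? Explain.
No

For photoemission, the photon energy must exceed the work function.

Photon energy: E = hc/λ = 2.0150 eV
Work function: φ = 3.24 eV

Since E_photon (2.0150 eV) < φ (3.24 eV), photoemission will NOT occur.
The threshold wavelength is λ₀ = hc/φ = 382.7 nm.
Since 615.3 nm > 382.7 nm, the photons lack sufficient energy.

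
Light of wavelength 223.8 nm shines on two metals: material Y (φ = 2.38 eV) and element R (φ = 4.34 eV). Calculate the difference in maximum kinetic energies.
1.9600 eV

Using KE_max = hc/λ - φ for each metal:

Photon energy: E = hc/λ = 5.5400 eV

For material Y (φ₁ = 2.38 eV):
KE₁ = E - φ₁ = 5.5400 - 2.38 = 3.1600 eV

For element R (φ₂ = 4.34 eV):
KE₂ = E - φ₂ = 5.5400 - 4.34 = 1.2000 eV

Difference:
ΔKE = KE₁ - KE₂ = 3.1600 - 1.2000 = 1.9600 eV

Note: The difference equals the difference in work functions: 4.34 - 2.38 = 1.96 eV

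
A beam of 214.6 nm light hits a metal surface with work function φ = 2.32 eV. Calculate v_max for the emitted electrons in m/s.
1.1028e+06 m/s

First, find the maximum kinetic energy:
E_photon = hc/λ = 5.7775 eV
KE_max = E_photon - φ = 5.7775 - 2.32 = 3.4575 eV

Convert to Joules: KE_max = 3.4575 × 1.602×10⁻¹⁹ J = 5.5395e-19 J

Then use KE = ½mv² to find velocity:
v = √(2·KE/m) = √(2 × 5.5395e-19 J / 9.109e-31 kg)
v = 1.1028e+06 m/s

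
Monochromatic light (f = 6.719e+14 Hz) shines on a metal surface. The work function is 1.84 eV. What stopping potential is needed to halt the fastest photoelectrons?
0.9388 V

The stopping potential V_s satisfies: eV_s = KE_max

First, find KE_max using Einstein's equation:
E_photon = hf = (6.626×10⁻³⁴ J·s)(6.719e+14 Hz) = 2.7788 eV
KE_max = E_photon - φ = 2.7788 - 1.84 = 0.9388 eV

Since eV_s = KE_max:
V_s = KE_max/e = 0.9388 V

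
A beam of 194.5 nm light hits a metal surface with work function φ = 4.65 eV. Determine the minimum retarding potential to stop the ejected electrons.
1.7245 V

The stopping potential V_s satisfies: eV_s = KE_max

First, find KE_max using Einstein's equation:
E_photon = hc/λ = 6.3745 eV
KE_max = E_photon - φ = 6.3745 - 4.65 = 1.7245 eV

Since eV_s = KE_max:
V_s = KE_max/e = 1.7245 V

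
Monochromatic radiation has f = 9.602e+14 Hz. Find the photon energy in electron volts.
3.9711 eV

Using E = hf:

E = hf = (6.626×10⁻³⁴ J·s)(9.602e+14 Hz)
E = 3.9711 eV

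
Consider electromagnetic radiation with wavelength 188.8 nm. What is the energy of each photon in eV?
6.5670 eV

Using E = hf = hc/λ:

E = hc/λ = (6.626×10⁻³⁴ J·s)(3×10⁸ m/s) / (188.8×10⁻⁹ m)
E = 6.5670 eV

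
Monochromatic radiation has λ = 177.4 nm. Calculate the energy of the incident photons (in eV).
6.9890 eV

Using E = hf = hc/λ:

E = hc/λ = (6.626×10⁻³⁴ J·s)(3×10⁸ m/s) / (177.4×10⁻⁹ m)
E = 6.9890 eV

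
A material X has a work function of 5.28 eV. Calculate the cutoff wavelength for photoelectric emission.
234.82 nm

The threshold wavelength is when the photon energy equals the work function:
hc/λ₀ = φ

Solving for λ₀:
λ₀ = hc/φ = (6.626×10⁻³⁴ J·s)(3×10⁸ m/s) / (5.28 eV × 1.602×10⁻¹⁹ J/eV)
λ₀ = 234.82 nm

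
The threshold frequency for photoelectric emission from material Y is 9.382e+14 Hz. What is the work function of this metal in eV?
3.88 eV

At the threshold frequency, photon energy equals work function:
φ = hf₀

Calculating:
φ = (6.626×10⁻³⁴ J·s)(9.382e+14 Hz)
φ = 3.88 eV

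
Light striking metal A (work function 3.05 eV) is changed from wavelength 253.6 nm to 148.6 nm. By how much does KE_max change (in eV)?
3.4545 eV

Using Einstein's equation: KE_max = hc/λ - φ

For λ₁ = 253.6 nm:
KE₁ = hc/λ₁ - φ = 4.8890 - 3.05 = 1.8390 eV

For λ₂ = 148.6 nm:
KE₂ = hc/λ₂ - φ = 8.3435 - 3.05 = 5.2935 eV

Change in KE:
ΔKE = KE₂ - KE₁ = 5.2935 - 1.8390 = 3.4545 eV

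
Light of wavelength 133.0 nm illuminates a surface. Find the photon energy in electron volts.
9.3221 eV

Using E = hf = hc/λ:

E = hc/λ = (6.626×10⁻³⁴ J·s)(3×10⁸ m/s) / (133.0×10⁻⁹ m)
E = 9.3221 eV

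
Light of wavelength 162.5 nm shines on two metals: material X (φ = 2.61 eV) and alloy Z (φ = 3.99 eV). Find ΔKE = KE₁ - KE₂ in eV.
1.3800 eV

Using KE_max = hc/λ - φ for each metal:

Photon energy: E = hc/λ = 7.6298 eV

For material X (φ₁ = 2.61 eV):
KE₁ = E - φ₁ = 7.6298 - 2.61 = 5.0198 eV

For alloy Z (φ₂ = 3.99 eV):
KE₂ = E - φ₂ = 7.6298 - 3.99 = 3.6398 eV

Difference:
ΔKE = KE₁ - KE₂ = 5.0198 - 3.6398 = 1.3800 eV

Note: The difference equals the difference in work functions: 3.99 - 2.61 = 1.38 eV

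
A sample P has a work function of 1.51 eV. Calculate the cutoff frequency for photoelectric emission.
3.6512e+14 Hz

The threshold frequency is when the photon energy equals the work function:
hf₀ = φ

Solving for f₀:
f₀ = φ/h = (1.51 eV × 1.602×10⁻¹⁹ J/eV) / (6.626×10⁻³⁴ J·s)
f₀ = 3.6512e+14 Hz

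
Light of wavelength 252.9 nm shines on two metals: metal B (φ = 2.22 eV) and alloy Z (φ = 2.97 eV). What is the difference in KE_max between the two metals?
0.7500 eV

Using KE_max = hc/λ - φ for each metal:

Photon energy: E = hc/λ = 4.9025 eV

For metal B (φ₁ = 2.22 eV):
KE₁ = E - φ₁ = 4.9025 - 2.22 = 2.6825 eV

For alloy Z (φ₂ = 2.97 eV):
KE₂ = E - φ₂ = 4.9025 - 2.97 = 1.9325 eV

Difference:
ΔKE = KE₁ - KE₂ = 2.6825 - 1.9325 = 0.7500 eV

Note: The difference equals the difference in work functions: 2.97 - 2.22 = 0.75 eV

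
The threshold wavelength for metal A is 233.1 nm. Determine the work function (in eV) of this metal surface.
5.32 eV

At the threshold wavelength, photon energy equals work function:
φ = hc/λ₀

Calculating:
φ = (6.626×10⁻³⁴ J·s)(3×10⁸ m/s) / (233.1×10⁻⁹ m)
φ = 5.32 eV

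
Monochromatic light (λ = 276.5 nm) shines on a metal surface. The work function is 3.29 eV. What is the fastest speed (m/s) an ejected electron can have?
6.4809e+05 m/s

First, find the maximum kinetic energy:
E_photon = hc/λ = 4.4841 eV
KE_max = E_photon - φ = 4.4841 - 3.29 = 1.1941 eV

Convert to Joules: KE_max = 1.1941 × 1.602×10⁻¹⁹ J = 1.9131e-19 J

Then use KE = ½mv² to find velocity:
v = √(2·KE/m) = √(2 × 1.9131e-19 J / 9.109e-31 kg)
v = 6.4809e+05 m/s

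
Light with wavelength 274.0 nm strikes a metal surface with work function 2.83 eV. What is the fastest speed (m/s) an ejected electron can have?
7.7216e+05 m/s

First, find the maximum kinetic energy:
E_photon = hc/λ = 4.5250 eV
KE_max = E_photon - φ = 4.5250 - 2.83 = 1.6950 eV

Convert to Joules: KE_max = 1.6950 × 1.602×10⁻¹⁹ J = 2.7156e-19 J

Then use KE = ½mv² to find velocity:
v = √(2·KE/m) = √(2 × 2.7156e-19 J / 9.109e-31 kg)
v = 7.7216e+05 m/s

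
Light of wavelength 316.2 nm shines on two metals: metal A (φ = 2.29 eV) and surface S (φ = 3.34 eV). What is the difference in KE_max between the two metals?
1.0500 eV

Using KE_max = hc/λ - φ for each metal:

Photon energy: E = hc/λ = 3.9211 eV

For metal A (φ₁ = 2.29 eV):
KE₁ = E - φ₁ = 3.9211 - 2.29 = 1.6311 eV

For surface S (φ₂ = 3.34 eV):
KE₂ = E - φ₂ = 3.9211 - 3.34 = 0.5811 eV

Difference:
ΔKE = KE₁ - KE₂ = 1.6311 - 0.5811 = 1.0500 eV

Note: The difference equals the difference in work functions: 3.34 - 2.29 = 1.05 eV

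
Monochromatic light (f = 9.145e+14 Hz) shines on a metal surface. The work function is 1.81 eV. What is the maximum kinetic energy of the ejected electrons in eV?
1.9721 eV

Using Einstein's photoelectric equation: KE_max = hf - φ

First, calculate the photon energy:
E_photon = hf = (6.626×10⁻³⁴ J·s)(9.145e+14 Hz)
E_photon = 3.7821 eV

Then, the maximum kinetic energy:
KE_max = E_photon - φ = 3.7821 eV - 1.81 eV = 1.9721 eV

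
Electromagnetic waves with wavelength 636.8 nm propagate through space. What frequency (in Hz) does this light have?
4.7078e+14 Hz

Using the wave equation: c = fλ

Solving for frequency:
f = c/λ = (3×10⁸ m/s) / (636.8×10⁻⁹ m)
f = 4.7078e+14 Hz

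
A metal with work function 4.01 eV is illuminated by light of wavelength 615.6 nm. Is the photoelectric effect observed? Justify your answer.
No

For photoemission, the photon energy must exceed the work function.

Photon energy: E = hc/λ = 2.0140 eV
Work function: φ = 4.01 eV

Since E_photon (2.0140 eV) < φ (4.01 eV), photoemission will NOT occur.
The threshold wavelength is λ₀ = hc/φ = 309.2 nm.
Since 615.6 nm > 309.2 nm, the photons lack sufficient energy.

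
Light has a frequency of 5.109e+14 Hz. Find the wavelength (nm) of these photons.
586.79 nm

Using the wave equation: c = fλ

Solving for wavelength:
λ = c/f = (3×10⁸ m/s) / (5.109e+14 Hz)
λ = 586.79 nm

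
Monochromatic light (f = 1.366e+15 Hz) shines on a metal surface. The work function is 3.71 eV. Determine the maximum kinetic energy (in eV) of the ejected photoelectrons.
1.9393 eV

Using Einstein's photoelectric equation: KE_max = hf - φ

First, calculate the photon energy:
E_photon = hf = (6.626×10⁻³⁴ J·s)(1.366e+15 Hz)
E_photon = 5.6493 eV

Then, the maximum kinetic energy:
KE_max = E_photon - φ = 5.6493 eV - 3.71 eV = 1.9393 eV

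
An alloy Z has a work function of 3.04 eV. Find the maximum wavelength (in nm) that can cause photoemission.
407.84 nm

The threshold wavelength is when the photon energy equals the work function:
hc/λ₀ = φ

Solving for λ₀:
λ₀ = hc/φ = (6.626×10⁻³⁴ J·s)(3×10⁸ m/s) / (3.04 eV × 1.602×10⁻¹⁹ J/eV)
λ₀ = 407.84 nm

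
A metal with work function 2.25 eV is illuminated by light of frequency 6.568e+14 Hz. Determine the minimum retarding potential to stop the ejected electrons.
0.4663 V

The stopping potential V_s satisfies: eV_s = KE_max

First, find KE_max using Einstein's equation:
E_photon = hf = (6.626×10⁻³⁴ J·s)(6.568e+14 Hz) = 2.7163 eV
KE_max = E_photon - φ = 2.7163 - 2.25 = 0.4663 eV

Since eV_s = KE_max:
V_s = KE_max/e = 0.4663 V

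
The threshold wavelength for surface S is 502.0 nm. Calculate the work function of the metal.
2.47 eV

At the threshold wavelength, photon energy equals work function:
φ = hc/λ₀

Calculating:
φ = (6.626×10⁻³⁴ J·s)(3×10⁸ m/s) / (502.0×10⁻⁹ m)
φ = 2.47 eV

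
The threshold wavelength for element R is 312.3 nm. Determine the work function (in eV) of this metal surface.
3.97 eV

At the threshold wavelength, photon energy equals work function:
φ = hc/λ₀

Calculating:
φ = (6.626×10⁻³⁴ J·s)(3×10⁸ m/s) / (312.3×10⁻⁹ m)
φ = 3.97 eV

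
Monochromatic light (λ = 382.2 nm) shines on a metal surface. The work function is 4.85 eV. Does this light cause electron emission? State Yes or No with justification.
No

For photoemission, the photon energy must exceed the work function.

Photon energy: E = hc/λ = 3.2440 eV
Work function: φ = 4.85 eV

Since E_photon (3.2440 eV) < φ (4.85 eV), photoemission will NOT occur.
The threshold wavelength is λ₀ = hc/φ = 255.6 nm.
Since 382.2 nm > 255.6 nm, the photons lack sufficient energy.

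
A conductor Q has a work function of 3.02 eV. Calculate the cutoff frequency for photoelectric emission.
7.3023e+14 Hz

The threshold frequency is when the photon energy equals the work function:
hf₀ = φ

Solving for f₀:
f₀ = φ/h = (3.02 eV × 1.602×10⁻¹⁹ J/eV) / (6.626×10⁻³⁴ J·s)
f₀ = 7.3023e+14 Hz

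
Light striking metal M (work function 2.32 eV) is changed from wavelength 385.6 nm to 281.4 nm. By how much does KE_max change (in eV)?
1.1906 eV

Using Einstein's equation: KE_max = hc/λ - φ

For λ₁ = 385.6 nm:
KE₁ = hc/λ₁ - φ = 3.2154 - 2.32 = 0.8954 eV

For λ₂ = 281.4 nm:
KE₂ = hc/λ₂ - φ = 4.4060 - 2.32 = 2.0860 eV

Change in KE:
ΔKE = KE₂ - KE₁ = 2.0860 - 0.8954 = 1.1906 eV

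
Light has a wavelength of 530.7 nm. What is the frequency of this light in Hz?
5.6490e+14 Hz

Using the wave equation: c = fλ

Solving for frequency:
f = c/λ = (3×10⁸ m/s) / (530.7×10⁻⁹ m)
f = 5.6490e+14 Hz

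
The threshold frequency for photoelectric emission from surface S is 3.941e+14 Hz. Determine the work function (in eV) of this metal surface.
1.63 eV

At the threshold frequency, photon energy equals work function:
φ = hf₀

Calculating:
φ = (6.626×10⁻³⁴ J·s)(3.941e+14 Hz)
φ = 1.63 eV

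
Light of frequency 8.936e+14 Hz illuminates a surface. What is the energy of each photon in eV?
3.6956 eV

Using E = hf:

E = hf = (6.626×10⁻³⁴ J·s)(8.936e+14 Hz)
E = 3.6956 eV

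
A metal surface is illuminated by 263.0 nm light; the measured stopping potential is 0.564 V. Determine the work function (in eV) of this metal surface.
4.15 eV

The stopping potential gives the maximum kinetic energy: KE_max = eV_s = 0.564 eV

From Einstein's photoelectric equation: KE_max = hc/λ - φ
Rearranging: φ = hc/λ - KE_max

Calculate photon energy:
E_photon = hc/λ = (6.626×10⁻³⁴ J·s)(3×10⁸ m/s) / (263.0×10⁻⁹ m) = 4.7142 eV

Therefore:
φ = 4.7142 - 0.564 = 4.15 eV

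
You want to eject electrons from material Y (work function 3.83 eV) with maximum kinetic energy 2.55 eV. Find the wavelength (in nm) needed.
194.33 nm

From Einstein's equation: KE_max = hc/λ - φ

Rearranging for λ:
hc/λ = KE_max + φ
λ = hc/(KE_max + φ)

Required photon energy:
E_photon = KE_max + φ = 2.55 + 3.83 = 6.38 eV

Required wavelength:
λ = hc/E_photon = (6.626×10⁻³⁴)(3×10⁸) / (6.38 × 1.602×10⁻¹⁹)
λ = 194.33 nm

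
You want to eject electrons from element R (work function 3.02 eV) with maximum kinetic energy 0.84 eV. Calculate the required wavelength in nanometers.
321.20 nm

From Einstein's equation: KE_max = hc/λ - φ

Rearranging for λ:
hc/λ = KE_max + φ
λ = hc/(KE_max + φ)

Required photon energy:
E_photon = KE_max + φ = 0.84 + 3.02 = 3.86 eV

Required wavelength:
λ = hc/E_photon = (6.626×10⁻³⁴)(3×10⁸) / (3.86 × 1.602×10⁻¹⁹)
λ = 321.20 nm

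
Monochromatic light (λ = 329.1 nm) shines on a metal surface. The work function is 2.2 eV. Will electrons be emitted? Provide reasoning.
Yes

For photoemission, the photon energy must exceed the work function.

Photon energy: E = hc/λ = 3.7674 eV
Work function: φ = 2.2 eV

Since E_photon (3.7674 eV) > φ (2.2 eV), photoemission WILL occur.
The threshold wavelength is λ₀ = hc/φ = 563.6 nm.
Since 329.1 nm < 563.6 nm, the light has sufficient energy.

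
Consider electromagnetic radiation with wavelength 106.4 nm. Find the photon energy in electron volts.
11.6527 eV

Using E = hf = hc/λ:

E = hc/λ = (6.626×10⁻³⁴ J·s)(3×10⁸ m/s) / (106.4×10⁻⁹ m)
E = 11.6527 eV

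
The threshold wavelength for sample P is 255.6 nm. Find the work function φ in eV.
4.85 eV

At the threshold wavelength, photon energy equals work function:
φ = hc/λ₀

Calculating:
φ = (6.626×10⁻³⁴ J·s)(3×10⁸ m/s) / (255.6×10⁻⁹ m)
φ = 4.85 eV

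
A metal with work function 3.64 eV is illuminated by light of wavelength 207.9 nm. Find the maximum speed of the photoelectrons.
9.0409e+05 m/s

First, find the maximum kinetic energy:
E_photon = hc/λ = 5.9636 eV
KE_max = E_photon - φ = 5.9636 - 3.64 = 2.3236 eV

Convert to Joules: KE_max = 2.3236 × 1.602×10⁻¹⁹ J = 3.7229e-19 J

Then use KE = ½mv² to find velocity:
v = √(2·KE/m) = √(2 × 3.7229e-19 J / 9.109e-31 kg)
v = 9.0409e+05 m/s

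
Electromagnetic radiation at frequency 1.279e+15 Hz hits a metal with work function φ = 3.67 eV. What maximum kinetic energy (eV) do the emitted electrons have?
1.6195 eV

Using Einstein's photoelectric equation: KE_max = hf - φ

First, calculate the photon energy:
E_photon = hf = (6.626×10⁻³⁴ J·s)(1.279e+15 Hz)
E_photon = 5.2895 eV

Then, the maximum kinetic energy:
KE_max = E_photon - φ = 5.2895 eV - 3.67 eV = 1.6195 eV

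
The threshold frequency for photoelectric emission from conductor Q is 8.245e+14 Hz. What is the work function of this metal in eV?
3.41 eV

At the threshold frequency, photon energy equals work function:
φ = hf₀

Calculating:
φ = (6.626×10⁻³⁴ J·s)(8.245e+14 Hz)
φ = 3.41 eV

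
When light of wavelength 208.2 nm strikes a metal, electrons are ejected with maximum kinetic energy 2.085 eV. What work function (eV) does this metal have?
3.87 eV

From Einstein's photoelectric equation: KE_max = hf - φ = hc/λ - φ

Rearranging for φ:
φ = hc/λ - KE_max

Calculate photon energy:
E_photon = hc/λ = 5.9551 eV

Therefore:
φ = 5.9551 - 2.085 = 3.87 eV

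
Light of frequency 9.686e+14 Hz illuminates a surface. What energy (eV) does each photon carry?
4.0058 eV

Using E = hf:

E = hf = (6.626×10⁻³⁴ J·s)(9.686e+14 Hz)
E = 4.0058 eV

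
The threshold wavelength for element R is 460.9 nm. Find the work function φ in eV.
2.69 eV

At the threshold wavelength, photon energy equals work function:
φ = hc/λ₀

Calculating:
φ = (6.626×10⁻³⁴ J·s)(3×10⁸ m/s) / (460.9×10⁻⁹ m)
φ = 2.69 eV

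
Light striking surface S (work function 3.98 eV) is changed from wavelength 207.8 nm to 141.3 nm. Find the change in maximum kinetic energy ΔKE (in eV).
2.8080 eV

Using Einstein's equation: KE_max = hc/λ - φ

For λ₁ = 207.8 nm:
KE₁ = hc/λ₁ - φ = 5.9665 - 3.98 = 1.9865 eV

For λ₂ = 141.3 nm:
KE₂ = hc/λ₂ - φ = 8.7745 - 3.98 = 4.7945 eV

Change in KE:
ΔKE = KE₂ - KE₁ = 4.7945 - 1.9865 = 2.8080 eV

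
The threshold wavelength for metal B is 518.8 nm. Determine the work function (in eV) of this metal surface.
2.39 eV

At the threshold wavelength, photon energy equals work function:
φ = hc/λ₀

Calculating:
φ = (6.626×10⁻³⁴ J·s)(3×10⁸ m/s) / (518.8×10⁻⁹ m)
φ = 2.39 eV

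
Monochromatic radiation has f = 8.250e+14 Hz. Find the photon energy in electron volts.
3.4119 eV

Using E = hf:

E = hf = (6.626×10⁻³⁴ J·s)(8.250e+14 Hz)
E = 3.4119 eV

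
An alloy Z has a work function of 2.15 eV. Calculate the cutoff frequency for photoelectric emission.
5.1987e+14 Hz

The threshold frequency is when the photon energy equals the work function:
hf₀ = φ

Solving for f₀:
f₀ = φ/h = (2.15 eV × 1.602×10⁻¹⁹ J/eV) / (6.626×10⁻³⁴ J·s)
f₀ = 5.1987e+14 Hz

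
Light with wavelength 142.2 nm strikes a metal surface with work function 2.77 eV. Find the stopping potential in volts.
5.9490 V

The stopping potential V_s satisfies: eV_s = KE_max

First, find KE_max using Einstein's equation:
E_photon = hc/λ = 8.7190 eV
KE_max = E_photon - φ = 8.7190 - 2.77 = 5.9490 eV

Since eV_s = KE_max:
V_s = KE_max/e = 5.9490 V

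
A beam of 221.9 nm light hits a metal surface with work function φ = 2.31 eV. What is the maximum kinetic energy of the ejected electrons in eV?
3.2774 eV

Using Einstein's photoelectric equation: KE_max = hf - φ = hc/λ - φ

First, calculate the photon energy:
E_photon = hc/λ = (6.626×10⁻³⁴ J·s)(3×10⁸ m/s) / (221.9×10⁻⁹ m)
E_photon = 5.5874 eV

Then, the maximum kinetic energy:
KE_max = E_photon - φ = 5.5874 eV - 2.31 eV = 3.2774 eV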